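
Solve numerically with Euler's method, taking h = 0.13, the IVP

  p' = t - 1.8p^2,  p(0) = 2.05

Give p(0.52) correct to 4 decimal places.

Euler: p_{n+1} = p_n + h·f(t_n, p_n).
t=0.000000, p=2.050000: f=-7.564500 → p ← 2.050000 + 0.13·(-7.564500) = 1.066615
t=0.130000, p=1.066615: f=-1.917802 → p ← 1.066615 + 0.13·(-1.917802) = 0.817301
t=0.260000, p=0.817301: f=-0.942365 → p ← 0.817301 + 0.13·(-0.942365) = 0.694793
t=0.390000, p=0.694793: f=-0.478928 → p ← 0.694793 + 0.13·(-0.478928) = 0.632533
p(0.52) ≈ 0.6325

0.6325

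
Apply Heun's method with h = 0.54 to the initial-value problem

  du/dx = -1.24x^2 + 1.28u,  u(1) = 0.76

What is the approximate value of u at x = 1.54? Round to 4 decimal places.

0.1066

Heun: k1 = f(x_n, u_n); k2 = f(x_n + h, u_n + h·k1); u_{n+1} = u_n + (h/2)·(k1 + k2).
x=1.000000, u=0.760000:
  k1 = f(1.000000, 0.760000) = -0.267200
  k2 = f(1.540000, 0.615712) = -2.152673
  u ← 0.760000 + (0.54/2)·(-0.267200 + (-2.152673)) = 0.106634
u(1.54) ≈ 0.1066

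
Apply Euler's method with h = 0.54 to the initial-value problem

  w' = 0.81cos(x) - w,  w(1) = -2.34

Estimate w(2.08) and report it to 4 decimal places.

Euler: w_{n+1} = w_n + h·f(x_n, w_n).
x=1.000000, w=-2.340000: f=2.777645 → w ← -2.340000 + 0.54·2.777645 = -0.840072
x=1.540000, w=-0.840072: f=0.865013 → w ← -0.840072 + 0.54·0.865013 = -0.372965
w(2.08) ≈ -0.3730

-0.3730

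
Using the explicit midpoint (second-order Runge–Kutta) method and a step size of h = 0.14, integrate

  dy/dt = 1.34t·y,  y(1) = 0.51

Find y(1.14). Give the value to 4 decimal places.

Midpoint: k1 = f(t_n, y_n); k2 = f(t_n + h/2, y_n + (h/2)·k1); y_{n+1} = y_n + h·k2.
t=1.000000, y=0.510000:
  k1 = f(1.000000, 0.510000) = 0.683400
  k2 = f(1.070000, 0.557838) = 0.799828
  y ← 0.510000 + 0.14·0.799828 = 0.621976
y(1.14) ≈ 0.6220

0.6220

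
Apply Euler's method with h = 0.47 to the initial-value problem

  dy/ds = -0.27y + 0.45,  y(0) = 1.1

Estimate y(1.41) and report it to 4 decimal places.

Euler: y_{n+1} = y_n + h·f(s_n, y_n).
s=0.000000, y=1.100000: f=0.153000 → y ← 1.100000 + 0.47·0.153000 = 1.171910
s=0.470000, y=1.171910: f=0.133584 → y ← 1.171910 + 0.47·0.133584 = 1.234695
s=0.940000, y=1.234695: f=0.116632 → y ← 1.234695 + 0.47·0.116632 = 1.289512
y(1.41) ≈ 1.2895

1.2895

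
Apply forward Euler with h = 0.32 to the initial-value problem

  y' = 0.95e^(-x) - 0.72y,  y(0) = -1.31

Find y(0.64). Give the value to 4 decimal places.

Euler: y_{n+1} = y_n + h·f(x_n, y_n).
x=0.000000, y=-1.310000: f=1.893200 → y ← -1.310000 + 0.32·1.893200 = -0.704176
x=0.320000, y=-0.704176: f=1.196848 → y ← -0.704176 + 0.32·1.196848 = -0.321185
y(0.64) ≈ -0.3212

-0.3212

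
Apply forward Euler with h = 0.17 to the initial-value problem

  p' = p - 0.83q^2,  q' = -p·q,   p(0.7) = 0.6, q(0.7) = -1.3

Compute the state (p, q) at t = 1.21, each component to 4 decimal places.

0.2464, -1.0114

Euler on (p,q): p_{n+1} = p_n + h·p', q_{n+1} = q_n + h·q'.
0.700000: (0.600000, -1.300000); f=(-0.802700, 0.780000) → (0.463541, -1.167400)
0.870000: (0.463541, -1.167400); f=(-0.667602, 0.541138) → (0.350049, -1.075407)
1.040000: (0.350049, -1.075407); f=(-0.609846, 0.376445) → (0.246375, -1.011411)
(p(1.21), q(1.21)) ≈ (0.2464, -1.0114)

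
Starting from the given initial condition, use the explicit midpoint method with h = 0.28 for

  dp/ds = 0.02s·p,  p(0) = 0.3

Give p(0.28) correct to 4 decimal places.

Midpoint: k1 = f(s_n, p_n); k2 = f(s_n + h/2, p_n + (h/2)·k1); p_{n+1} = p_n + h·k2.
s=0.000000, p=0.300000:
  k1 = f(0.000000, 0.300000) = 0.000000
  k2 = f(0.140000, 0.300000) = 0.000840
  p ← 0.300000 + 0.28·0.000840 = 0.300235
p(0.28) ≈ 0.3002

0.3002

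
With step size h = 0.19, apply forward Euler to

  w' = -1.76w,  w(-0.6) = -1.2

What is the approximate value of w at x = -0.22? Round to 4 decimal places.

-0.5316

Euler: w_{n+1} = w_n + h·f(x_n, w_n).
x=-0.600000, w=-1.200000: f=2.112000 → w ← -1.200000 + 0.19·2.112000 = -0.798720
x=-0.410000, w=-0.798720: f=1.405747 → w ← -0.798720 + 0.19·1.405747 = -0.531628
w(-0.22) ≈ -0.5316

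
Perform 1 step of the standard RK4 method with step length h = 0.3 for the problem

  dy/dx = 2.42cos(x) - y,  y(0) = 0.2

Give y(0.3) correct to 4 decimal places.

RK4: k1 = f(x_n, y_n); k2 = f(x_n + h/2, y_n + (h/2)·k1); k3 = f(x_n + h/2, y_n + (h/2)·k2); k4 = f(x_n + h, y_n + h·k3); y_{n+1} = y_n + (h/6)·(k1 + 2k2 + 2k3 + k4).
x=0.000000, y=0.200000:
  k1 = f(0.000000, 0.200000) = 2.220000
  k2 = f(0.150000, 0.533000) = 1.859826
  k3 = f(0.150000, 0.478974) = 1.913852
  k4 = f(0.300000, 0.774156) = 1.537759
  y ← 0.200000 + (0.3/6)·(k1 + 2k2 + 2k3 + k4) = 0.765256
y(0.3) ≈ 0.7653

0.7653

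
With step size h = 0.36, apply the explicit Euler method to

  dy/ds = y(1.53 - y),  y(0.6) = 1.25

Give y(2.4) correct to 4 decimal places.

Euler: y_{n+1} = y_n + h·f(s_n, y_n).
s=0.600000, y=1.250000: f=0.350000 → y ← 1.250000 + 0.36·0.350000 = 1.376000
s=0.960000, y=1.376000: f=0.211904 → y ← 1.376000 + 0.36·0.211904 = 1.452285
s=1.320000, y=1.452285: f=0.112864 → y ← 1.452285 + 0.36·0.112864 = 1.492916
s=1.680000, y=1.492916: f=0.055363 → y ← 1.492916 + 0.36·0.055363 = 1.512847
s=2.040000, y=1.512847: f=0.025950 → y ← 1.512847 + 0.36·0.025950 = 1.522189
y(2.4) ≈ 1.5222

1.5222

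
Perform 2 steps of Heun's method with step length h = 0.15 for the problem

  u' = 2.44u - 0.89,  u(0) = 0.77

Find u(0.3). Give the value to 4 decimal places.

Heun: k1 = f(x_n, u_n); k2 = f(x_n + h, u_n + h·k1); u_{n+1} = u_n + (h/2)·(k1 + k2).
x=0.000000, u=0.770000:
  k1 = f(0.000000, 0.770000) = 0.988800
  k2 = f(0.150000, 0.918320) = 1.350701
  u ← 0.770000 + (0.15/2)·(0.988800 + 1.350701) = 0.945463
x=0.150000, u=0.945463:
  k1 = f(0.150000, 0.945463) = 1.416929
  k2 = f(0.300000, 1.158002) = 1.935525
  u ← 0.945463 + (0.15/2)·(1.416929 + 1.935525) = 1.196897
u(0.3) ≈ 1.1969

1.1969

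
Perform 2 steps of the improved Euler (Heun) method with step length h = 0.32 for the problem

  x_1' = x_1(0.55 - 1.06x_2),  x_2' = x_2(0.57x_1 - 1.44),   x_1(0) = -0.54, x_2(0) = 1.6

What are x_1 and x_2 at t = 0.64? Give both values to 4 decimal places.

-0.4019, 0.5895

Heun on (x_1,x_2): k1 = f(t_n, state_n); k2 = f(t_n + h, state_n + h·k1); state_{n+1} = state_n + (h/2)·(k1 + k2).
0.000000: (-0.540000, 1.600000)
  k1 = (0.618840, -2.796480)
  predictor → (-0.341971, 0.705126)
  k2 = (0.067517, -1.152828)
  → (-0.430183, 0.968111)
0.320000: (-0.430183, 0.968111)
  k1 = (0.204852, -1.631464)
  predictor → (-0.364630, 0.446042)
  k2 = (-0.028148, -0.735006)
  → (-0.401910, 0.589476)
(x_1(0.64), x_2(0.64)) ≈ (-0.4019, 0.5895)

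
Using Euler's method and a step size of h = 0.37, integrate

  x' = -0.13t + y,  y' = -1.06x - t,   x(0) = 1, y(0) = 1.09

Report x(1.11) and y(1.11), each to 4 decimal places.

Euler on (x,y): x_{n+1} = x_n + h·x', y_{n+1} = y_n + h·y'.
0.000000: (1.000000, 1.090000); f=(1.090000, -1.060000) → (1.403300, 0.697800)
0.370000: (1.403300, 0.697800); f=(0.649700, -1.857498) → (1.643689, 0.010526)
0.740000: (1.643689, 0.010526); f=(-0.085674, -2.482310) → (1.611990, -0.907929)
(x(1.11), y(1.11)) ≈ (1.6120, -0.9079)

1.6120, -0.9079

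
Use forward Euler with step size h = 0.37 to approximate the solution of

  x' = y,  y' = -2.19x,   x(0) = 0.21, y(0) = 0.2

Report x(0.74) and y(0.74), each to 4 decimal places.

0.2950, -0.2003

Euler on (x,y): x_{n+1} = x_n + h·x', y_{n+1} = y_n + h·y'.
0.000000: (0.210000, 0.200000); f=(0.200000, -0.459900) → (0.284000, 0.029837)
0.370000: (0.284000, 0.029837); f=(0.029837, -0.621960) → (0.295040, -0.200288)
(x(0.74), y(0.74)) ≈ (0.2950, -0.2003)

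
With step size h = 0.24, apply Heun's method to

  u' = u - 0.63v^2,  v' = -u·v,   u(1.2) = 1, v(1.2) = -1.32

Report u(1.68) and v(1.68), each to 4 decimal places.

1.1572, -0.8102

Heun on (u,v): k1 = f(t_n, state_n); k2 = f(t_n + h, state_n + h·k1); state_{n+1} = state_n + (h/2)·(k1 + k2).
1.200000: (1.000000, -1.320000)
  k1 = (-0.097712, 1.320000)
  predictor → (0.976549, -1.003200)
  k2 = (0.342511, 0.979674)
  → (1.029376, -1.044039)
1.440000: (1.029376, -1.044039)
  k1 = (0.342665, 1.074709)
  predictor → (1.111615, -0.786109)
  k2 = (0.722296, 0.873851)
  → (1.157171, -0.810212)
(u(1.68), v(1.68)) ≈ (1.1572, -0.8102)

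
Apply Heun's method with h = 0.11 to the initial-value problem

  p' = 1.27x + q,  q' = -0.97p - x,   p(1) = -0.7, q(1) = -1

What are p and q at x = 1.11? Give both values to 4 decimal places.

Heun on (p,q): k1 = f(x_n, state_n); k2 = f(x_n + h, state_n + h·k1); state_{n+1} = state_n + (h/2)·(k1 + k2).
1.000000: (-0.700000, -1.000000)
  k1 = (0.270000, -0.321000)
  predictor → (-0.670300, -1.035310)
  k2 = (0.374390, -0.459809)
  → (-0.664559, -1.042944)
(p(1.11), q(1.11)) ≈ (-0.6646, -1.0429)

-0.6646, -1.0429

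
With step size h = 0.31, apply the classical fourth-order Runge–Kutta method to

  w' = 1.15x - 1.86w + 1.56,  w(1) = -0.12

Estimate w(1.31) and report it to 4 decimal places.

0.6164

RK4: k1 = f(x_n, w_n); k2 = f(x_n + h/2, w_n + (h/2)·k1); k3 = f(x_n + h/2, w_n + (h/2)·k2); k4 = f(x_n + h, w_n + h·k3); w_{n+1} = w_n + (h/6)·(k1 + 2k2 + 2k3 + k4).
x=1.000000, w=-0.120000:
  k1 = f(1.000000, -0.120000) = 2.933200
  k2 = f(1.155000, 0.334646) = 2.265808
  k3 = f(1.155000, 0.231200) = 2.458217
  k4 = f(1.310000, 0.642047) = 1.872292
  w ← -0.120000 + (0.31/6)·(k1 + 2k2 + 2k3 + k4) = 0.616433
w(1.31) ≈ 0.6164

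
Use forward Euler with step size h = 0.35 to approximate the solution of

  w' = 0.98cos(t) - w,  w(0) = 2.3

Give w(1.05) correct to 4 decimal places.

1.2483

Euler: w_{n+1} = w_n + h·f(t_n, w_n).
t=0.000000, w=2.300000: f=-1.320000 → w ← 2.300000 + 0.35·(-1.320000) = 1.838000
t=0.350000, w=1.838000: f=-0.917415 → w ← 1.838000 + 0.35·(-0.917415) = 1.516905
t=0.700000, w=1.516905: f=-0.767359 → w ← 1.516905 + 0.35·(-0.767359) = 1.248329
w(1.05) ≈ 1.2483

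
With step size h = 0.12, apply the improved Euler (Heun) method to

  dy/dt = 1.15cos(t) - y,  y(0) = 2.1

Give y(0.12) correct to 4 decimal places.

Heun: k1 = f(t_n, y_n); k2 = f(t_n + h, y_n + h·k1); y_{n+1} = y_n + (h/2)·(k1 + k2).
t=0.000000, y=2.100000:
  k1 = f(0.000000, 2.100000) = -0.950000
  k2 = f(0.120000, 1.986000) = -0.844270
  y ← 2.100000 + (0.12/2)·(-0.950000 + (-0.844270)) = 1.992344
y(0.12) ≈ 1.9923

1.9923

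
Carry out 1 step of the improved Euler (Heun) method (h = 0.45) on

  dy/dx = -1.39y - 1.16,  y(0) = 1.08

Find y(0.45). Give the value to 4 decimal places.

Heun: k1 = f(x_n, y_n); k2 = f(x_n + h, y_n + h·k1); y_{n+1} = y_n + (h/2)·(k1 + k2).
x=0.000000, y=1.080000:
  k1 = f(0.000000, 1.080000) = -2.661200
  k2 = f(0.450000, -0.117540) = -0.996619
  y ← 1.080000 + (0.45/2)·(-2.661200 + (-0.996619)) = 0.256991
y(0.45) ≈ 0.2570

0.2570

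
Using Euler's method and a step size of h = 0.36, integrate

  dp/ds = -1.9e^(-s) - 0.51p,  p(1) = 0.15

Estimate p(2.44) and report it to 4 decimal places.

Euler: p_{n+1} = p_n + h·f(s_n, p_n).
s=1.000000, p=0.150000: f=-0.775471 → p ← 0.150000 + 0.36·(-0.775471) = -0.129170
s=1.360000, p=-0.129170: f=-0.421779 → p ← -0.129170 + 0.36·(-0.421779) = -0.281010
s=1.720000, p=-0.281010: f=-0.196911 → p ← -0.281010 + 0.36·(-0.196911) = -0.351898
s=2.080000, p=-0.351898: f=-0.057900 → p ← -0.351898 + 0.36·(-0.057900) = -0.372742
p(2.44) ≈ -0.3727

-0.3727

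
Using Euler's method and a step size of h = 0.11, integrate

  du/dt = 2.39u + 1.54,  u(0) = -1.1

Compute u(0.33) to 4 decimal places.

Euler: u_{n+1} = u_n + h·f(t_n, u_n).
t=0.000000, u=-1.100000: f=-1.089000 → u ← -1.100000 + 0.11·(-1.089000) = -1.219790
t=0.110000, u=-1.219790: f=-1.375298 → u ← -1.219790 + 0.11·(-1.375298) = -1.371073
t=0.220000, u=-1.371073: f=-1.736864 → u ← -1.371073 + 0.11·(-1.736864) = -1.562128
u(0.33) ≈ -1.5621

-1.5621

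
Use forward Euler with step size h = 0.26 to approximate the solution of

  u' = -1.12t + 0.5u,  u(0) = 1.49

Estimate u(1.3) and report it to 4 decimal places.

Euler: u_{n+1} = u_n + h·f(t_n, u_n).
t=0.000000, u=1.490000: f=0.745000 → u ← 1.490000 + 0.26·0.745000 = 1.683700
t=0.260000, u=1.683700: f=0.550650 → u ← 1.683700 + 0.26·0.550650 = 1.826869
t=0.520000, u=1.826869: f=0.331034 → u ← 1.826869 + 0.26·0.331034 = 1.912938
t=0.780000, u=1.912938: f=0.082869 → u ← 1.912938 + 0.26·0.082869 = 1.934484
t=1.040000, u=1.934484: f=-0.197558 → u ← 1.934484 + 0.26·(-0.197558) = 1.883119
u(1.3) ≈ 1.8831

1.8831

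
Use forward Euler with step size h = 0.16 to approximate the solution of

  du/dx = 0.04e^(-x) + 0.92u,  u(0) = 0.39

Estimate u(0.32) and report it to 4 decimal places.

0.5261

Euler: u_{n+1} = u_n + h·f(x_n, u_n).
x=0.000000, u=0.390000: f=0.398800 → u ← 0.390000 + 0.16·0.398800 = 0.453808
x=0.160000, u=0.453808: f=0.451589 → u ← 0.453808 + 0.16·0.451589 = 0.526062
u(0.32) ≈ 0.5261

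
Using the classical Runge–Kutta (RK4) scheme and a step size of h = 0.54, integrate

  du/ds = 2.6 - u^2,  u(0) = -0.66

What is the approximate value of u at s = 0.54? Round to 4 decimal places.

0.6538

RK4: k1 = f(s_n, u_n); k2 = f(s_n + h/2, u_n + (h/2)·k1); k3 = f(s_n + h/2, u_n + (h/2)·k2); k4 = f(s_n + h, u_n + h·k3); u_{n+1} = u_n + (h/6)·(k1 + 2k2 + 2k3 + k4).
s=0.000000, u=-0.660000:
  k1 = f(0.000000, -0.660000) = 2.164400
  k2 = f(0.270000, -0.075612) = 2.594283
  k3 = f(0.270000, 0.040456) = 2.598363
  k4 = f(0.540000, 0.743116) = 2.047778
  u ← -0.660000 + (0.54/6)·(k1 + 2k2 + 2k3 + k4) = 0.653772
u(0.54) ≈ 0.6538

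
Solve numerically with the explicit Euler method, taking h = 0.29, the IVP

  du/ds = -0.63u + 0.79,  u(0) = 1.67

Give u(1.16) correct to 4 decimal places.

1.4396

Euler: u_{n+1} = u_n + h·f(s_n, u_n).
s=0.000000, u=1.670000: f=-0.262100 → u ← 1.670000 + 0.29·(-0.262100) = 1.593991
s=0.290000, u=1.593991: f=-0.214214 → u ← 1.593991 + 0.29·(-0.214214) = 1.531869
s=0.580000, u=1.531869: f=-0.175077 → u ← 1.531869 + 0.29·(-0.175077) = 1.481096
s=0.870000, u=1.481096: f=-0.143091 → u ← 1.481096 + 0.29·(-0.143091) = 1.439600
u(1.16) ≈ 1.4396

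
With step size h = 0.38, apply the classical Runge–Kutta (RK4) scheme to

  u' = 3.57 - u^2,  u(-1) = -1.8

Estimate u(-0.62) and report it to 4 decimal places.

RK4: k1 = f(t_n, u_n); k2 = f(t_n + h/2, u_n + (h/2)·k1); k3 = f(t_n + h/2, u_n + (h/2)·k2); k4 = f(t_n + h, u_n + h·k3); u_{n+1} = u_n + (h/6)·(k1 + 2k2 + 2k3 + k4).
t=-1.000000, u=-1.800000:
  k1 = f(-1.000000, -1.800000) = 0.330000
  k2 = f(-0.810000, -1.737300) = 0.551789
  k3 = f(-0.810000, -1.695160) = 0.696432
  k4 = f(-0.620000, -1.535356) = 1.212683
  u ← -1.800000 + (0.38/6)·(k1 + 2k2 + 2k3 + k4) = -1.544189
u(-0.62) ≈ -1.5442

-1.5442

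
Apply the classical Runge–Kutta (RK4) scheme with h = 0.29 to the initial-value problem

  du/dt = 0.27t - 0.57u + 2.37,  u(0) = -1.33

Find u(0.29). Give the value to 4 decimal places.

RK4: k1 = f(t_n, u_n); k2 = f(t_n + h/2, u_n + (h/2)·k1); k3 = f(t_n + h/2, u_n + (h/2)·k2); k4 = f(t_n + h, u_n + h·k3); u_{n+1} = u_n + (h/6)·(k1 + 2k2 + 2k3 + k4).
t=0.000000, u=-1.330000:
  k1 = f(0.000000, -1.330000) = 3.128100
  k2 = f(0.145000, -0.876426) = 2.908713
  k3 = f(0.145000, -0.908237) = 2.926845
  k4 = f(0.290000, -0.481215) = 2.722593
  u ← -1.330000 + (0.29/6)·(k1 + 2k2 + 2k3 + k4) = -0.483113
u(0.29) ≈ -0.4831

-0.4831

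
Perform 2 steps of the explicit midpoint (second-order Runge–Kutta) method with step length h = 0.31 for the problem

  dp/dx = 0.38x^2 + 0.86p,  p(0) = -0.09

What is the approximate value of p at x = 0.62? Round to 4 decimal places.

Midpoint: k1 = f(x_n, p_n); k2 = f(x_n + h/2, p_n + (h/2)·k1); p_{n+1} = p_n + h·k2.
x=0.000000, p=-0.090000:
  k1 = f(0.000000, -0.090000) = -0.077400
  k2 = f(0.155000, -0.101997) = -0.078588
  p ← -0.090000 + 0.31·(-0.078588) = -0.114362
x=0.310000, p=-0.114362:
  k1 = f(0.310000, -0.114362) = -0.061834
  k2 = f(0.465000, -0.123946) = -0.024428
  p ← -0.114362 + 0.31·(-0.024428) = -0.121935
p(0.62) ≈ -0.1219

-0.1219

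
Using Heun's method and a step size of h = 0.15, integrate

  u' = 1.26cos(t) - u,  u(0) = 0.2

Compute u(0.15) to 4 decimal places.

0.3460

Heun: k1 = f(t_n, u_n); k2 = f(t_n + h, u_n + h·k1); u_{n+1} = u_n + (h/2)·(k1 + k2).
t=0.000000, u=0.200000:
  k1 = f(0.000000, 0.200000) = 1.060000
  k2 = f(0.150000, 0.359000) = 0.886852
  u ← 0.200000 + (0.15/2)·(1.060000 + 0.886852) = 0.346014
u(0.15) ≈ 0.3460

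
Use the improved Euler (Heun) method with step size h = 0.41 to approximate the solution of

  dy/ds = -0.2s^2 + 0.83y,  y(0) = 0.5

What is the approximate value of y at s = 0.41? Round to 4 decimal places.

0.6922

Heun: k1 = f(s_n, y_n); k2 = f(s_n + h, y_n + h·k1); y_{n+1} = y_n + (h/2)·(k1 + k2).
s=0.000000, y=0.500000:
  k1 = f(0.000000, 0.500000) = 0.415000
  k2 = f(0.410000, 0.670150) = 0.522605
  y ← 0.500000 + (0.41/2)·(0.415000 + 0.522605) = 0.692209
y(0.41) ≈ 0.6922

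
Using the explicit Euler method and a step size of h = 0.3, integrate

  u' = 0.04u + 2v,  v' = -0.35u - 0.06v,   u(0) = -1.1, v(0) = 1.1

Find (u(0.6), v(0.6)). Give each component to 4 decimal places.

Euler on (u,v): u_{n+1} = u_n + h·u', v_{n+1} = v_n + h·v'.
0.000000: (-1.100000, 1.100000); f=(2.156000, 0.319000) → (-0.453200, 1.195700)
0.300000: (-0.453200, 1.195700); f=(2.373272, 0.086878) → (0.258782, 1.221763)
(u(0.6), v(0.6)) ≈ (0.2588, 1.2218)

0.2588, 1.2218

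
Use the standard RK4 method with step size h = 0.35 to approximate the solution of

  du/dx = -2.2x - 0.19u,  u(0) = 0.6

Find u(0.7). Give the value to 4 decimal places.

0.0094

RK4: k1 = f(x_n, u_n); k2 = f(x_n + h/2, u_n + (h/2)·k1); k3 = f(x_n + h/2, u_n + (h/2)·k2); k4 = f(x_n + h, u_n + h·k3); u_{n+1} = u_n + (h/6)·(k1 + 2k2 + 2k3 + k4).
x=0.000000, u=0.600000:
  k1 = f(0.000000, 0.600000) = -0.114000
  k2 = f(0.175000, 0.580050) = -0.495209
  k3 = f(0.175000, 0.513338) = -0.482534
  k4 = f(0.350000, 0.431113) = -0.851911
  u ← 0.600000 + (0.35/6)·(k1 + 2k2 + 2k3 + k4) = 0.429585
x=0.350000, u=0.429585:
  k1 = f(0.350000, 0.429585) = -0.851621
  k2 = f(0.525000, 0.280551) = -1.208305
  k3 = f(0.525000, 0.218132) = -1.196445
  k4 = f(0.700000, 0.010829) = -1.542058
  u ← 0.429585 + (0.35/6)·(k1 + 2k2 + 2k3 + k4) = 0.009400
u(0.7) ≈ 0.0094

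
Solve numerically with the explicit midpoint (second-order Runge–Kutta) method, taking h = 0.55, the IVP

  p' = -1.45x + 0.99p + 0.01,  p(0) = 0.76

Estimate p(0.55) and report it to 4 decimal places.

1.0742

Midpoint: k1 = f(x_n, p_n); k2 = f(x_n + h/2, p_n + (h/2)·k1); p_{n+1} = p_n + h·k2.
x=0.000000, p=0.760000:
  k1 = f(0.000000, 0.760000) = 0.762400
  k2 = f(0.275000, 0.969660) = 0.571213
  p ← 0.760000 + 0.55·0.571213 = 1.074167
p(0.55) ≈ 1.0742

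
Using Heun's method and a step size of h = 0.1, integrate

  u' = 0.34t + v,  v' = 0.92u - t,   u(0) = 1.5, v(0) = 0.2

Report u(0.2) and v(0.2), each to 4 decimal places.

1.5736, 0.4612

Heun on (u,v): k1 = f(t_n, state_n); k2 = f(t_n + h, state_n + h·k1); state_{n+1} = state_n + (h/2)·(k1 + k2).
0.000000: (1.500000, 0.200000)
  k1 = (0.200000, 1.380000)
  predictor → (1.520000, 0.338000)
  k2 = (0.372000, 1.298400)
  → (1.528600, 0.333920)
0.100000: (1.528600, 0.333920)
  k1 = (0.367920, 1.306312)
  predictor → (1.565392, 0.464551)
  k2 = (0.532551, 1.240161)
  → (1.573624, 0.461244)
(u(0.2), v(0.2)) ≈ (1.5736, 0.4612)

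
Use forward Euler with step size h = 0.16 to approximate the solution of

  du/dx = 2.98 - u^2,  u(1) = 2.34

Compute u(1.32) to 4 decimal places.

Euler: u_{n+1} = u_n + h·f(x_n, u_n).
x=1.000000, u=2.340000: f=-2.495600 → u ← 2.340000 + 0.16·(-2.495600) = 1.940704
x=1.160000, u=1.940704: f=-0.786332 → u ← 1.940704 + 0.16·(-0.786332) = 1.814891
u(1.32) ≈ 1.8149

1.8149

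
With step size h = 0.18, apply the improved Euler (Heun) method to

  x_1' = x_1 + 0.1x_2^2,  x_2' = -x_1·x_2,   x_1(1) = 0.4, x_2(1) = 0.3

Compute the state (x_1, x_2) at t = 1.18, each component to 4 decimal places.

Heun on (x_1,x_2): k1 = f(t_n, state_n); k2 = f(t_n + h, state_n + h·k1); state_{n+1} = state_n + (h/2)·(k1 + k2).
1.000000: (0.400000, 0.300000)
  k1 = (0.409000, -0.120000)
  predictor → (0.473620, 0.278400)
  k2 = (0.481371, -0.131856)
  → (0.480133, 0.277333)
(x_1(1.18), x_2(1.18)) ≈ (0.4801, 0.2773)

0.4801, 0.2773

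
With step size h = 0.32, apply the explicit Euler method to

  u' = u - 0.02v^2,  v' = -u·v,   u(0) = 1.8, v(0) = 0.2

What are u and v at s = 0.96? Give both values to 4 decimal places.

Euler on (u,v): u_{n+1} = u_n + h·u', v_{n+1} = v_n + h·v'.
0.000000: (1.800000, 0.200000); f=(1.799200, -0.360000) → (2.375744, 0.084800)
0.320000: (2.375744, 0.084800); f=(2.375600, -0.201463) → (3.135936, 0.020332)
0.640000: (3.135936, 0.020332); f=(3.135928, -0.063759) → (4.139433, -0.000071)
(u(0.96), v(0.96)) ≈ (4.1394, -0.0001)

4.1394, -0.0001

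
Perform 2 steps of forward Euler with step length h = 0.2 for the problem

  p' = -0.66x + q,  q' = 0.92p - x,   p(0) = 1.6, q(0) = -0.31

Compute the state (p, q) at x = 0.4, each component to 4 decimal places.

1.5085, 0.2274

Euler on (p,q): p_{n+1} = p_n + h·p', q_{n+1} = q_n + h·q'.
0.000000: (1.600000, -0.310000); f=(-0.310000, 1.472000) → (1.538000, -0.015600)
0.200000: (1.538000, -0.015600); f=(-0.147600, 1.214960) → (1.508480, 0.227392)
(p(0.4), q(0.4)) ≈ (1.5085, 0.2274)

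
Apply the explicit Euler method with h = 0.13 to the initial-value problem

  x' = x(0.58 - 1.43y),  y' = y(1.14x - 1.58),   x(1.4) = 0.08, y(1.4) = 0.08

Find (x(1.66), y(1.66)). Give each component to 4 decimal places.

Euler on (x,y): x_{n+1} = x_n + h·x', y_{n+1} = y_n + h·y'.
1.400000: (0.080000, 0.080000); f=(0.037248, -0.119104) → (0.084842, 0.064516)
1.530000: (0.084842, 0.064516); f=(0.041381, -0.095696) → (0.090222, 0.052076)
(x(1.66), y(1.66)) ≈ (0.0902, 0.0521)

0.0902, 0.0521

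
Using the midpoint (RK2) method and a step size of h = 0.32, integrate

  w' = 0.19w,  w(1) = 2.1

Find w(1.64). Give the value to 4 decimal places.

2.3714

Midpoint: k1 = f(x_n, w_n); k2 = f(x_n + h/2, w_n + (h/2)·k1); w_{n+1} = w_n + h·k2.
x=1.000000, w=2.100000:
  k1 = f(1.000000, 2.100000) = 0.399000
  k2 = f(1.160000, 2.163840) = 0.411130
  w ← 2.100000 + 0.32·0.411130 = 2.231561
x=1.320000, w=2.231561:
  k1 = f(1.320000, 2.231561) = 0.423997
  k2 = f(1.480000, 2.299401) = 0.436886
  w ← 2.231561 + 0.32·0.436886 = 2.371365
w(1.64) ≈ 2.3714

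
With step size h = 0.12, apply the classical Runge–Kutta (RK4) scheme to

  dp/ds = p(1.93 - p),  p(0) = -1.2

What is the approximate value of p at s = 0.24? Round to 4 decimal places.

-3.0072

RK4: k1 = f(s_n, p_n); k2 = f(s_n + h/2, p_n + (h/2)·k1); k3 = f(s_n + h/2, p_n + (h/2)·k2); k4 = f(s_n + h, p_n + h·k3); p_{n+1} = p_n + (h/6)·(k1 + 2k2 + 2k3 + k4).
s=0.000000, p=-1.200000:
  k1 = f(0.000000, -1.200000) = -3.756000
  k2 = f(0.060000, -1.425360) = -4.782596
  k3 = f(0.060000, -1.486956) = -5.080862
  k4 = f(0.120000, -1.809703) = -6.767754
  p ← -1.200000 + (0.12/6)·(k1 + 2k2 + 2k3 + k4) = -1.805013
s=0.120000, p=-1.805013:
  k1 = f(0.120000, -1.805013) = -6.741749
  k2 = f(0.180000, -2.209518) = -9.146342
  k3 = f(0.180000, -2.353794) = -10.083168
  k4 = f(0.240000, -3.014994) = -14.909124
  p ← -1.805013 + (0.12/6)·(k1 + 2k2 + 2k3 + k4) = -3.007211
p(0.24) ≈ -3.0072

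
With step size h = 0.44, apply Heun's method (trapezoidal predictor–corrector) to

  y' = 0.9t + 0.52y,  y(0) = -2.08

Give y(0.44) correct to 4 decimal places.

-2.5232

Heun: k1 = f(t_n, y_n); k2 = f(t_n + h, y_n + h·k1); y_{n+1} = y_n + (h/2)·(k1 + k2).
t=0.000000, y=-2.080000:
  k1 = f(0.000000, -2.080000) = -1.081600
  k2 = f(0.440000, -2.555904) = -0.933070
  y ← -2.080000 + (0.44/2)·(-1.081600 + (-0.933070)) = -2.523227
y(0.44) ≈ -2.5232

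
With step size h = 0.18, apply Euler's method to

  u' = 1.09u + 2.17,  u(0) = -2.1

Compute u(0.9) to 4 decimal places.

Euler: u_{n+1} = u_n + h·f(s_n, u_n).
s=0.000000, u=-2.100000: f=-0.119000 → u ← -2.100000 + 0.18·(-0.119000) = -2.121420
s=0.180000, u=-2.121420: f=-0.142348 → u ← -2.121420 + 0.18·(-0.142348) = -2.147043
s=0.360000, u=-2.147043: f=-0.170276 → u ← -2.147043 + 0.18·(-0.170276) = -2.177692
s=0.540000, u=-2.177692: f=-0.203685 → u ← -2.177692 + 0.18·(-0.203685) = -2.214356
s=0.720000, u=-2.214356: f=-0.243648 → u ← -2.214356 + 0.18·(-0.243648) = -2.258212
u(0.9) ≈ -2.2582

-2.2582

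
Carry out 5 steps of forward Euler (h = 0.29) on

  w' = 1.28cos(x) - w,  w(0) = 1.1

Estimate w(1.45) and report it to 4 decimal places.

Euler: w_{n+1} = w_n + h·f(x_n, w_n).
x=0.000000, w=1.100000: f=0.180000 → w ← 1.100000 + 0.29·0.180000 = 1.152200
x=0.290000, w=1.152200: f=0.074352 → w ← 1.152200 + 0.29·0.074352 = 1.173762
x=0.580000, w=1.173762: f=-0.103090 → w ← 1.173762 + 0.29·(-0.103090) = 1.143866
x=0.870000, w=1.143866: f=-0.318488 → w ← 1.143866 + 0.29·(-0.318488) = 1.051505
x=1.160000, w=1.051505: f=-0.540350 → w ← 1.051505 + 0.29·(-0.540350) = 0.894803
w(1.45) ≈ 0.8948

0.8948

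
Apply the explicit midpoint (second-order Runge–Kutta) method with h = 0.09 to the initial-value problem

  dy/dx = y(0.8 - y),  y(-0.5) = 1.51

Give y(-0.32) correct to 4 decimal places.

Midpoint: k1 = f(x_n, y_n); k2 = f(x_n + h/2, y_n + (h/2)·k1); y_{n+1} = y_n + h·k2.
x=-0.500000, y=1.510000:
  k1 = f(-0.500000, 1.510000) = -1.072100
  k2 = f(-0.455000, 1.461755) = -0.967325
  y ← 1.510000 + 0.09·(-0.967325) = 1.422941
x=-0.410000, y=1.422941:
  k1 = f(-0.410000, 1.422941) = -0.886408
  k2 = f(-0.365000, 1.383052) = -0.806392
  y ← 1.422941 + 0.09·(-0.806392) = 1.350365
y(-0.32) ≈ 1.3504

1.3504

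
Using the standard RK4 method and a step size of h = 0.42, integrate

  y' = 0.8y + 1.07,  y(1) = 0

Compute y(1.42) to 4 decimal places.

0.5341

RK4: k1 = f(t_n, y_n); k2 = f(t_n + h/2, y_n + (h/2)·k1); k3 = f(t_n + h/2, y_n + (h/2)·k2); k4 = f(t_n + h, y_n + h·k3); y_{n+1} = y_n + (h/6)·(k1 + 2k2 + 2k3 + k4).
t=1.000000, y=0.000000:
  k1 = f(1.000000, 0.000000) = 1.070000
  k2 = f(1.210000, 0.224700) = 1.249760
  k3 = f(1.210000, 0.262450) = 1.279960
  k4 = f(1.420000, 0.537583) = 1.500066
  y ← 0.000000 + (0.42/6)·(k1 + 2k2 + 2k3 + k4) = 0.534065
y(1.42) ≈ 0.5341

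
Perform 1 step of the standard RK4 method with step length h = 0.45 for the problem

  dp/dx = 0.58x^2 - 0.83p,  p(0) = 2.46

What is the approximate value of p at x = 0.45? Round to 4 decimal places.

1.7095

RK4: k1 = f(x_n, p_n); k2 = f(x_n + h/2, p_n + (h/2)·k1); k3 = f(x_n + h/2, p_n + (h/2)·k2); k4 = f(x_n + h, p_n + h·k3); p_{n+1} = p_n + (h/6)·(k1 + 2k2 + 2k3 + k4).
x=0.000000, p=2.460000:
  k1 = f(0.000000, 2.460000) = -2.041800
  k2 = f(0.225000, 2.000595) = -1.631131
  k3 = f(0.225000, 2.092995) = -1.707824
  k4 = f(0.450000, 1.691479) = -1.286478
  p ← 2.460000 + (0.45/6)·(k1 + 2k2 + 2k3 + k4) = 1.709536
p(0.45) ≈ 1.7095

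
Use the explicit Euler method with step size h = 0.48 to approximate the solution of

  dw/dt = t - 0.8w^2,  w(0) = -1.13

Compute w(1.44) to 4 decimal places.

-4.1457

Euler: w_{n+1} = w_n + h·f(t_n, w_n).
t=0.000000, w=-1.130000: f=-1.021520 → w ← -1.130000 + 0.48·(-1.021520) = -1.620330
t=0.480000, w=-1.620330: f=-1.620374 → w ← -1.620330 + 0.48·(-1.620374) = -2.398109
t=0.960000, w=-2.398109: f=-3.640743 → w ← -2.398109 + 0.48·(-3.640743) = -4.145666
w(1.44) ≈ -4.1457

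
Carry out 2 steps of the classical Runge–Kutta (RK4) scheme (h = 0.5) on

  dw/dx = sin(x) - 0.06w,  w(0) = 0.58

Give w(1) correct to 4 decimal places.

RK4: k1 = f(x_n, w_n); k2 = f(x_n + h/2, w_n + (h/2)·k1); k3 = f(x_n + h/2, w_n + (h/2)·k2); k4 = f(x_n + h, w_n + h·k3); w_{n+1} = w_n + (h/6)·(k1 + 2k2 + 2k3 + k4).
x=0.000000, w=0.580000:
  k1 = f(0.000000, 0.580000) = -0.034800
  k2 = f(0.250000, 0.571300) = 0.213126
  k3 = f(0.250000, 0.633281) = 0.209407
  k4 = f(0.500000, 0.684704) = 0.438343
  w ← 0.580000 + (0.5/6)·(k1 + 2k2 + 2k3 + k4) = 0.684051
x=0.500000, w=0.684051:
  k1 = f(0.500000, 0.684051) = 0.438382
  k2 = f(0.750000, 0.793646) = 0.634020
  k3 = f(0.750000, 0.842556) = 0.631085
  k4 = f(1.000000, 0.999593) = 0.781495
  w ← 0.684051 + (0.5/6)·(k1 + 2k2 + 2k3 + k4) = 0.996558
w(1) ≈ 0.9966

0.9966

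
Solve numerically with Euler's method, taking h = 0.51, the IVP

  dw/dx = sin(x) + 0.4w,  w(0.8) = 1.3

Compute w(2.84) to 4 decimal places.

Euler: w_{n+1} = w_n + h·f(x_n, w_n).
x=0.800000, w=1.300000: f=1.237356 → w ← 1.300000 + 0.51·1.237356 = 1.931052
x=1.310000, w=1.931052: f=1.738606 → w ← 1.931052 + 0.51·1.738606 = 2.817740
x=1.820000, w=2.817740: f=2.096205 → w ← 2.817740 + 0.51·2.096205 = 3.886805
x=2.330000, w=3.886805: f=2.280106 → w ← 3.886805 + 0.51·2.280106 = 5.049659
w(2.84) ≈ 5.0497

5.0497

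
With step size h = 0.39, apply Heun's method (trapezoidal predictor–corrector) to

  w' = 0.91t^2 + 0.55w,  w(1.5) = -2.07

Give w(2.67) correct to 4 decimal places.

Heun: k1 = f(t_n, w_n); k2 = f(t_n + h, w_n + h·k1); w_{n+1} = w_n + (h/2)·(k1 + k2).
t=1.500000, w=-2.070000:
  k1 = f(1.500000, -2.070000) = 0.909000
  k2 = f(1.890000, -1.715490) = 2.307092
  w ← -2.070000 + (0.39/2)·(0.909000 + 2.307092) = -1.442862
t=1.890000, w=-1.442862:
  k1 = f(1.890000, -1.442862) = 2.457037
  k2 = f(2.280000, -0.484618) = 4.464004
  w ← -1.442862 + (0.39/2)·(2.457037 + 4.464004) = -0.093259
t=2.280000, w=-0.093259:
  k1 = f(2.280000, -0.093259) = 4.679251
  k2 = f(2.670000, 1.731649) = 7.439706
  w ← -0.093259 + (0.39/2)·(4.679251 + 7.439706) = 2.269938
w(2.67) ≈ 2.2699

2.2699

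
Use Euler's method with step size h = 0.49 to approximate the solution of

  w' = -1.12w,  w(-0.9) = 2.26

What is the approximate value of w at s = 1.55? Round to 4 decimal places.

0.0423

Euler: w_{n+1} = w_n + h·f(s_n, w_n).
s=-0.900000, w=2.260000: f=-2.531200 → w ← 2.260000 + 0.49·(-2.531200) = 1.019712
s=-0.410000, w=1.019712: f=-1.142077 → w ← 1.019712 + 0.49·(-1.142077) = 0.460094
s=0.080000, w=0.460094: f=-0.515305 → w ← 0.460094 + 0.49·(-0.515305) = 0.207594
s=0.570000, w=0.207594: f=-0.232506 → w ← 0.207594 + 0.49·(-0.232506) = 0.093667
s=1.060000, w=0.093667: f=-0.104907 → w ← 0.093667 + 0.49·(-0.104907) = 0.042262
w(1.55) ≈ 0.0423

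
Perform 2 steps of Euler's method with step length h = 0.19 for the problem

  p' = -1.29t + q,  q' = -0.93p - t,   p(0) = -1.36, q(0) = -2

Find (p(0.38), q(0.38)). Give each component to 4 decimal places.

Euler on (p,q): p_{n+1} = p_n + h·p', q_{n+1} = q_n + h·q'.
0.000000: (-1.360000, -2.000000); f=(-2.000000, 1.264800) → (-1.740000, -1.759688)
0.190000: (-1.740000, -1.759688); f=(-2.004788, 1.428200) → (-2.120910, -1.488330)
(p(0.38), q(0.38)) ≈ (-2.1209, -1.4883)

-2.1209, -1.4883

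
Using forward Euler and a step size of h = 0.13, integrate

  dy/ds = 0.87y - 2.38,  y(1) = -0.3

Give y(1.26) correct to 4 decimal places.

Euler: y_{n+1} = y_n + h·f(s_n, y_n).
s=1.000000, y=-0.300000: f=-2.641000 → y ← -0.300000 + 0.13·(-2.641000) = -0.643330
s=1.130000, y=-0.643330: f=-2.939697 → y ← -0.643330 + 0.13·(-2.939697) = -1.025491
y(1.26) ≈ -1.0255

-1.0255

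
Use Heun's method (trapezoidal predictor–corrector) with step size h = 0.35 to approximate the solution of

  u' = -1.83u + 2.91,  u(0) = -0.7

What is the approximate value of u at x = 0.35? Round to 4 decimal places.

0.2971

Heun: k1 = f(x_n, u_n); k2 = f(x_n + h, u_n + h·k1); u_{n+1} = u_n + (h/2)·(k1 + k2).
x=0.000000, u=-0.700000:
  k1 = f(0.000000, -0.700000) = 4.191000
  k2 = f(0.350000, 0.766850) = 1.506665
  u ← -0.700000 + (0.35/2)·(4.191000 + 1.506665) = 0.297091
u(0.35) ≈ 0.2971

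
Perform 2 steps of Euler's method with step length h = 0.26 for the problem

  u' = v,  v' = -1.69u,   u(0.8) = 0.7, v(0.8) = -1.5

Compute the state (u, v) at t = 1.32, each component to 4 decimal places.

Euler on (u,v): u_{n+1} = u_n + h·u', v_{n+1} = v_n + h·v'.
0.800000: (0.700000, -1.500000); f=(-1.500000, -1.183000) → (0.310000, -1.807580)
1.060000: (0.310000, -1.807580); f=(-1.807580, -0.523900) → (-0.159971, -1.943794)
(u(1.32), v(1.32)) ≈ (-0.1600, -1.9438)

-0.1600, -1.9438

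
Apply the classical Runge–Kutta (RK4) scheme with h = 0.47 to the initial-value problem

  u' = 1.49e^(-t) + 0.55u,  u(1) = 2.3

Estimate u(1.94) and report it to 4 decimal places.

4.3120

RK4: k1 = f(t_n, u_n); k2 = f(t_n + h/2, u_n + (h/2)·k1); k3 = f(t_n + h/2, u_n + (h/2)·k2); k4 = f(t_n + h, u_n + h·k3); u_{n+1} = u_n + (h/6)·(k1 + 2k2 + 2k3 + k4).
t=1.000000, u=2.300000:
  k1 = f(1.000000, 2.300000) = 1.813140
  k2 = f(1.235000, 2.726088) = 1.932692
  k3 = f(1.235000, 2.754183) = 1.948144
  k4 = f(1.470000, 3.215628) = 2.111184
  u ← 2.300000 + (0.47/6)·(k1 + 2k2 + 2k3 + k4) = 3.215403
t=1.470000, u=3.215403:
  k1 = f(1.470000, 3.215403) = 2.111061
  k2 = f(1.705000, 3.711502) = 2.312167
  k3 = f(1.705000, 3.758762) = 2.338160
  k4 = f(1.940000, 4.314338) = 2.587005
  u ← 3.215403 + (0.47/6)·(k1 + 2k2 + 2k3 + k4) = 4.311970
u(1.94) ≈ 4.3120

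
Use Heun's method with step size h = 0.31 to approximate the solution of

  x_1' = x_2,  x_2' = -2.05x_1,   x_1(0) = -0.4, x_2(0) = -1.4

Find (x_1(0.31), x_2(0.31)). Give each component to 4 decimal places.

Heun on (x_1,x_2): k1 = f(s_n, state_n); k2 = f(s_n + h, state_n + h·k1); state_{n+1} = state_n + (h/2)·(k1 + k2).
0.000000: (-0.400000, -1.400000)
  k1 = (-1.400000, 0.820000)
  predictor → (-0.834000, -1.145800)
  k2 = (-1.145800, 1.709700)
  → (-0.794599, -1.007896)
(x_1(0.31), x_2(0.31)) ≈ (-0.7946, -1.0079)

-0.7946, -1.0079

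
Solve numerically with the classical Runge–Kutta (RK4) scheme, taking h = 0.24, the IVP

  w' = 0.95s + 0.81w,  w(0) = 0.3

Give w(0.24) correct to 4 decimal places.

RK4: k1 = f(s_n, w_n); k2 = f(s_n + h/2, w_n + (h/2)·k1); k3 = f(s_n + h/2, w_n + (h/2)·k2); k4 = f(s_n + h, w_n + h·k3); w_{n+1} = w_n + (h/6)·(k1 + 2k2 + 2k3 + k4).
s=0.000000, w=0.300000:
  k1 = f(0.000000, 0.300000) = 0.243000
  k2 = f(0.120000, 0.329160) = 0.380620
  k3 = f(0.120000, 0.345674) = 0.393996
  k4 = f(0.240000, 0.394559) = 0.547593
  w ← 0.300000 + (0.24/6)·(k1 + 2k2 + 2k3 + k4) = 0.393593
w(0.24) ≈ 0.3936

0.3936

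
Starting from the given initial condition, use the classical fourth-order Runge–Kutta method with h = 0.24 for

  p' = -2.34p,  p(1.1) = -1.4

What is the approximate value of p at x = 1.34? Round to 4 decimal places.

-0.7990

RK4: k1 = f(x_n, p_n); k2 = f(x_n + h/2, p_n + (h/2)·k1); k3 = f(x_n + h/2, p_n + (h/2)·k2); k4 = f(x_n + h, p_n + h·k3); p_{n+1} = p_n + (h/6)·(k1 + 2k2 + 2k3 + k4).
x=1.100000, p=-1.400000:
  k1 = f(1.100000, -1.400000) = 3.276000
  k2 = f(1.220000, -1.006880) = 2.356099
  k3 = f(1.220000, -1.117268) = 2.614407
  k4 = f(1.340000, -0.772542) = 1.807749
  p ← -1.400000 + (0.24/6)·(k1 + 2k2 + 2k3 + k4) = -0.799010
p(1.34) ≈ -0.7990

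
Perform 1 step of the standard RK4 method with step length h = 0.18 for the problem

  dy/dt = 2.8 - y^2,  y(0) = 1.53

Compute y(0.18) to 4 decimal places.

RK4: k1 = f(t_n, y_n); k2 = f(t_n + h/2, y_n + (h/2)·k1); k3 = f(t_n + h/2, y_n + (h/2)·k2); k4 = f(t_n + h, y_n + h·k3); y_{n+1} = y_n + (h/6)·(k1 + 2k2 + 2k3 + k4).
t=0.000000, y=1.530000:
  k1 = f(0.000000, 1.530000) = 0.459100
  k2 = f(0.090000, 1.571319) = 0.330957
  k3 = f(0.090000, 1.559786) = 0.367067
  k4 = f(0.180000, 1.596072) = 0.252554
  y ← 1.530000 + (0.18/6)·(k1 + 2k2 + 2k3 + k4) = 1.593231
y(0.18) ≈ 1.5932

1.5932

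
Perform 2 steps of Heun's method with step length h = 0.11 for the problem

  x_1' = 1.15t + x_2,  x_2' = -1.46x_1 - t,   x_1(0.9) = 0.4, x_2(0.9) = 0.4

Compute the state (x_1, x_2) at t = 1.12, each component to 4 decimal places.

0.7035, -0.0006

Heun on (x_1,x_2): k1 = f(t_n, state_n); k2 = f(t_n + h, state_n + h·k1); state_{n+1} = state_n + (h/2)·(k1 + k2).
0.900000: (0.400000, 0.400000)
  k1 = (1.435000, -1.484000)
  predictor → (0.557850, 0.236760)
  k2 = (1.398260, -1.824461)
  → (0.555829, 0.218035)
1.010000: (0.555829, 0.218035)
  k1 = (1.379535, -1.821511)
  predictor → (0.707578, 0.017668)
  k2 = (1.305668, -2.153064)
  → (0.703515, -0.000567)
(x_1(1.12), x_2(1.12)) ≈ (0.7035, -0.0006)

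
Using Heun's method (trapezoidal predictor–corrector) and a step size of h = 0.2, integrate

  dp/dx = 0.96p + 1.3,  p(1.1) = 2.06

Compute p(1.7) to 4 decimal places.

Heun: k1 = f(x_n, p_n); k2 = f(x_n + h, p_n + h·k1); p_{n+1} = p_n + (h/2)·(k1 + k2).
x=1.100000, p=2.060000:
  k1 = f(1.100000, 2.060000) = 3.277600
  k2 = f(1.300000, 2.715520) = 3.906899
  p ← 2.060000 + (0.2/2)·(3.277600 + 3.906899) = 2.778450
x=1.300000, p=2.778450:
  k1 = f(1.300000, 2.778450) = 3.967312
  k2 = f(1.500000, 3.571912) = 4.729036
  p ← 2.778450 + (0.2/2)·(3.967312 + 4.729036) = 3.648085
x=1.500000, p=3.648085:
  k1 = f(1.500000, 3.648085) = 4.802161
  k2 = f(1.700000, 4.608517) = 5.724176
  p ← 3.648085 + (0.2/2)·(4.802161 + 5.724176) = 4.700718
p(1.7) ≈ 4.7007

4.7007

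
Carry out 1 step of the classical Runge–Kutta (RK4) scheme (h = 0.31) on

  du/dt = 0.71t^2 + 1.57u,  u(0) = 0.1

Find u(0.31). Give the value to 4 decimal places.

0.1707

RK4: k1 = f(t_n, u_n); k2 = f(t_n + h/2, u_n + (h/2)·k1); k3 = f(t_n + h/2, u_n + (h/2)·k2); k4 = f(t_n + h, u_n + h·k3); u_{n+1} = u_n + (h/6)·(k1 + 2k2 + 2k3 + k4).
t=0.000000, u=0.100000:
  k1 = f(0.000000, 0.100000) = 0.157000
  k2 = f(0.155000, 0.124335) = 0.212264
  k3 = f(0.155000, 0.132901) = 0.225712
  k4 = f(0.310000, 0.169971) = 0.335085
  u ← 0.100000 + (0.31/6)·(k1 + 2k2 + 2k3 + k4) = 0.170682
u(0.31) ≈ 0.1707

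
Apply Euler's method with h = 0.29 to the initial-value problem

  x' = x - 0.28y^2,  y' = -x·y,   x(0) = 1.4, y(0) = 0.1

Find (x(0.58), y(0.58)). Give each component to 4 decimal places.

Euler on (x,y): x_{n+1} = x_n + h·x', y_{n+1} = y_n + h·y'.
0.000000: (1.400000, 0.100000); f=(1.397200, -0.140000) → (1.805188, 0.059400)
0.290000: (1.805188, 0.059400); f=(1.804200, -0.107228) → (2.328406, 0.028304)
(x(0.58), y(0.58)) ≈ (2.3284, 0.0283)

2.3284, 0.0283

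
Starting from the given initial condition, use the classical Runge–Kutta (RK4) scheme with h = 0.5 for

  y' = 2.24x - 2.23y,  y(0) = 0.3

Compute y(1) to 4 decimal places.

RK4: k1 = f(x_n, y_n); k2 = f(x_n + h/2, y_n + (h/2)·k1); k3 = f(x_n + h/2, y_n + (h/2)·k2); k4 = f(x_n + h, y_n + h·k3); y_{n+1} = y_n + (h/6)·(k1 + 2k2 + 2k3 + k4).
x=0.000000, y=0.300000:
  k1 = f(0.000000, 0.300000) = -0.669000
  k2 = f(0.250000, 0.132750) = 0.263968
  k3 = f(0.250000, 0.365992) = -0.256162
  k4 = f(0.500000, 0.171919) = 0.736620
  y ← 0.300000 + (0.5/6)·(k1 + 2k2 + 2k3 + k4) = 0.306936
x=0.500000, y=0.306936:
  k1 = f(0.500000, 0.306936) = 0.435533
  k2 = f(0.750000, 0.415819) = 0.752723
  k3 = f(0.750000, 0.495117) = 0.575890
  k4 = f(1.000000, 0.594881) = 0.913416
  y ← 0.306936 + (0.5/6)·(k1 + 2k2 + 2k3 + k4) = 0.640784
y(1) ≈ 0.6408

0.6408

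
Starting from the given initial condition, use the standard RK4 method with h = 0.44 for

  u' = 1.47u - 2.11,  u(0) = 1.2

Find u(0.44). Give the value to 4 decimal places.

0.9862

RK4: k1 = f(x_n, u_n); k2 = f(x_n + h/2, u_n + (h/2)·k1); k3 = f(x_n + h/2, u_n + (h/2)·k2); k4 = f(x_n + h, u_n + h·k3); u_{n+1} = u_n + (h/6)·(k1 + 2k2 + 2k3 + k4).
x=0.000000, u=1.200000:
  k1 = f(0.000000, 1.200000) = -0.346000
  k2 = f(0.220000, 1.123880) = -0.457896
  k3 = f(0.220000, 1.099263) = -0.494084
  k4 = f(0.440000, 0.982603) = -0.665573
  u ← 1.200000 + (0.44/6)·(k1 + 2k2 + 2k3 + k4) = 0.986194
u(0.44) ≈ 0.9862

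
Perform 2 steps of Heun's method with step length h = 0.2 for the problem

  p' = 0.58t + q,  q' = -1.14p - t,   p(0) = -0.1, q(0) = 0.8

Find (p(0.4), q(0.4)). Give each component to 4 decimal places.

0.2599, 0.6872

Heun on (p,q): k1 = f(t_n, state_n); k2 = f(t_n + h, state_n + h·k1); state_{n+1} = state_n + (h/2)·(k1 + k2).
0.000000: (-0.100000, 0.800000)
  k1 = (0.800000, 0.114000)
  predictor → (0.060000, 0.822800)
  k2 = (0.938800, -0.268400)
  → (0.073880, 0.784560)
0.200000: (0.073880, 0.784560)
  k1 = (0.900560, -0.284223)
  predictor → (0.253992, 0.727715)
  k2 = (0.959715, -0.689551)
  → (0.259908, 0.687183)
(p(0.4), q(0.4)) ≈ (0.2599, 0.6872)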